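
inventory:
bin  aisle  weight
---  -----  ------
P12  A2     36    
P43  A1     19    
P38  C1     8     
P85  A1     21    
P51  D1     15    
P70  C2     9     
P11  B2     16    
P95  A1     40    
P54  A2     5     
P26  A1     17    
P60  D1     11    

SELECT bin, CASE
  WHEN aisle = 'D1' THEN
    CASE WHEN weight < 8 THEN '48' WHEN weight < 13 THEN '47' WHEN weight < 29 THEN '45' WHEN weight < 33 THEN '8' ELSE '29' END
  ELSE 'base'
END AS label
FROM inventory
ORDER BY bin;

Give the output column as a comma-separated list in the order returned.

bin=P11: aisle='B2' → outer ELSE → base
bin=P12: aisle='A2' → outer ELSE → base
bin=P26: aisle='A1' → outer ELSE → base
bin=P38: aisle='C1' → outer ELSE → base
bin=P43: aisle='A1' → outer ELSE → base
bin=P51: aisle='D1' → inner[weight < 29] → 45
bin=P54: aisle='A2' → outer ELSE → base
bin=P60: aisle='D1' → inner[weight < 13] → 47
bin=P70: aisle='C2' → outer ELSE → base
bin=P85: aisle='A1' → outer ELSE → base
bin=P95: aisle='A1' → outer ELSE → base

base, base, base, base, base, 45, base, 47, base, base, base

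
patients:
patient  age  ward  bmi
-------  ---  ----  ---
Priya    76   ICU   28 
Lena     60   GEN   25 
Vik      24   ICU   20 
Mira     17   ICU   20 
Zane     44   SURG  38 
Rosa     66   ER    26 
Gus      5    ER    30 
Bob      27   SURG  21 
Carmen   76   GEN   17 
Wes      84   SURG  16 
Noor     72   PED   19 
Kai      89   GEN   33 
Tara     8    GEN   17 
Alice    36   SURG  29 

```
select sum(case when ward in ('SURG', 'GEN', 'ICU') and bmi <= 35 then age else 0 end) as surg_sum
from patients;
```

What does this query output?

patient=Priya: ✓ → 76
patient=Lena: ✓ → 60
patient=Vik: ✓ → 24
patient=Mira: ✓ → 17
patient=Zane: ✗
patient=Rosa: ✗
patient=Gus: ✗
patient=Bob: ✓ → 27
patient=Carmen: ✓ → 76
patient=Wes: ✓ → 84
patient=Noor: ✗
patient=Kai: ✓ → 89
patient=Tara: ✓ → 8
patient=Alice: ✓ → 36
surg_sum = 76 + 60 + 24 + 17 + 27 + 76 + 84 + 89 + 8 + 36 = 497

497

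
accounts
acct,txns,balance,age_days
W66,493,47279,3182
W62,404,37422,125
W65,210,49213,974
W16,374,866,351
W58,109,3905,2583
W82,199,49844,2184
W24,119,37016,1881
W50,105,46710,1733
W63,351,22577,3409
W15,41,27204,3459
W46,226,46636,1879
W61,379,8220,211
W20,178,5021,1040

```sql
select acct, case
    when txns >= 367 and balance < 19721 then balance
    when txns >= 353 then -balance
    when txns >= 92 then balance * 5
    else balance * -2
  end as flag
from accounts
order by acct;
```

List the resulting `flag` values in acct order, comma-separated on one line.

-54408, 866, 25105, 185080, 233180, 233550, 19525, 8220, -37422, 112885, 246065, -47279, 249220

acct=W15: ELSE → -54408
acct=W16: txns >= 367 and balance < 19721 → 866
acct=W20: txns >= 92 → 25105
acct=W24: txns >= 92 → 185080
acct=W46: txns >= 92 → 233180
acct=W50: txns >= 92 → 233550
acct=W58: txns >= 92 → 19525
acct=W61: txns >= 367 and balance < 19721 → 8220
acct=W62: txns >= 353 → -37422
acct=W63: txns >= 92 → 112885
acct=W65: txns >= 92 → 246065
acct=W66: txns >= 353 → -47279
acct=W82: txns >= 92 → 249220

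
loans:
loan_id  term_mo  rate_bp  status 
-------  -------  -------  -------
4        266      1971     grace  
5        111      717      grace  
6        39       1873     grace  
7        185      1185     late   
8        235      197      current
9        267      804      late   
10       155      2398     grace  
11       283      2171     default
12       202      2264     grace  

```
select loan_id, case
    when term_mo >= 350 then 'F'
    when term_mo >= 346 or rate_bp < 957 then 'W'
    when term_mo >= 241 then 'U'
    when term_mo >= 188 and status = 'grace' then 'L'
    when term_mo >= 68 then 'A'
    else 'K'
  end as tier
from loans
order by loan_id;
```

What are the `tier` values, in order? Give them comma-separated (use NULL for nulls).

loan_id=4: term_mo >= 241 → U
loan_id=5: term_mo >= 346 or rate_bp < 957 → W
loan_id=6: ELSE → K
loan_id=7: term_mo >= 68 → A
loan_id=8: term_mo >= 346 or rate_bp < 957 → W
loan_id=9: term_mo >= 346 or rate_bp < 957 → W
loan_id=10: term_mo >= 68 → A
loan_id=11: term_mo >= 241 → U
loan_id=12: term_mo >= 188 and status = 'grace' → L

U, W, K, A, W, W, A, U, L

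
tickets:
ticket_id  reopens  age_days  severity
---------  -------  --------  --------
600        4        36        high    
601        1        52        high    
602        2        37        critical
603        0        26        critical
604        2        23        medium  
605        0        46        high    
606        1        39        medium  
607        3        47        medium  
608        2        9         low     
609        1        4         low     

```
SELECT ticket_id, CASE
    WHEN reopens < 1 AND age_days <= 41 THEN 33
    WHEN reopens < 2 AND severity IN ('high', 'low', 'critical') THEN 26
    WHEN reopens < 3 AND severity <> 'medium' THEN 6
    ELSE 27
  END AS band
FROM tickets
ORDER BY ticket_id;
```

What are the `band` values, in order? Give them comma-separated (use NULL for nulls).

ticket_id=600: ELSE → 27
ticket_id=601: reopens < 2 AND severity IN ('high', 'low', 'critical') → 26
ticket_id=602: reopens < 3 AND severity <> 'medium' → 6
ticket_id=603: reopens < 1 AND age_days <= 41 → 33
ticket_id=604: ELSE → 27
ticket_id=605: reopens < 2 AND severity IN ('high', 'low', 'critical') → 26
ticket_id=606: ELSE → 27
ticket_id=607: ELSE → 27
ticket_id=608: reopens < 3 AND severity <> 'medium' → 6
ticket_id=609: reopens < 2 AND severity IN ('high', 'low', 'critical') → 26

27, 26, 6, 33, 27, 26, 27, 27, 6, 26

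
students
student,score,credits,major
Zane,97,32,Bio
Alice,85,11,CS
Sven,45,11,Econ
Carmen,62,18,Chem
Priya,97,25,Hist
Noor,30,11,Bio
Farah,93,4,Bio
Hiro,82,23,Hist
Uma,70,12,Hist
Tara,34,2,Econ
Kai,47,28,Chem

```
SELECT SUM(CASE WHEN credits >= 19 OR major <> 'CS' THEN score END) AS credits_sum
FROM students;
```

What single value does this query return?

student=Zane: ✓ → 97
student=Alice: ✗
student=Sven: ✓ → 45
student=Carmen: ✓ → 62
student=Priya: ✓ → 97
student=Noor: ✓ → 30
student=Farah: ✓ → 93
student=Hiro: ✓ → 82
student=Uma: ✓ → 70
student=Tara: ✓ → 34
student=Kai: ✓ → 47
credits_sum = 97 + 45 + 62 + 97 + 30 + 93 + 82 + 70 + 34 + 47 = 657

657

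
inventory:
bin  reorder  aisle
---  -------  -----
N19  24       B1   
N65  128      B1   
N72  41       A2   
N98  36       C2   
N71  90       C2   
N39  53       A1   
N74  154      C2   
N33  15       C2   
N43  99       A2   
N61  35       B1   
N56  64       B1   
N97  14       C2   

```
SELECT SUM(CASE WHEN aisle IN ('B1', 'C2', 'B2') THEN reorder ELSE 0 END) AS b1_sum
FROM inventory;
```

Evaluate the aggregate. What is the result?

560

bin=N19: ✓ → 24
bin=N65: ✓ → 128
bin=N72: ✗
bin=N98: ✓ → 36
bin=N71: ✓ → 90
bin=N39: ✗
bin=N74: ✓ → 154
bin=N33: ✓ → 15
bin=N43: ✗
bin=N61: ✓ → 35
bin=N56: ✓ → 64
bin=N97: ✓ → 14
b1_sum = 24 + 128 + 36 + 90 + 154 + 15 + 35 + 64 + 14 = 560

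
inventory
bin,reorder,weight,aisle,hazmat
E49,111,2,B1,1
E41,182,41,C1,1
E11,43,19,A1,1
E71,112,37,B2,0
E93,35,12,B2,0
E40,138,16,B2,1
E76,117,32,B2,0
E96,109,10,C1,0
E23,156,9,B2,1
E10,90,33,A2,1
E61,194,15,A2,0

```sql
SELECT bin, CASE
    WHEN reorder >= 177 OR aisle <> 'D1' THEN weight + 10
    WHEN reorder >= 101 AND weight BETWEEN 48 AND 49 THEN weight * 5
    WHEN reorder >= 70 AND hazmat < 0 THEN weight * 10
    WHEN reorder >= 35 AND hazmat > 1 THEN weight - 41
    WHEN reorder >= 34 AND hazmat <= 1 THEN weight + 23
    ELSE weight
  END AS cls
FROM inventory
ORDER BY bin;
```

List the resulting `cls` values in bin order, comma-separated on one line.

bin=E10: reorder >= 177 OR aisle <> 'D1' → 43
bin=E11: reorder >= 177 OR aisle <> 'D1' → 29
bin=E23: reorder >= 177 OR aisle <> 'D1' → 19
bin=E40: reorder >= 177 OR aisle <> 'D1' → 26
bin=E41: reorder >= 177 OR aisle <> 'D1' → 51
bin=E49: reorder >= 177 OR aisle <> 'D1' → 12
bin=E61: reorder >= 177 OR aisle <> 'D1' → 25
bin=E71: reorder >= 177 OR aisle <> 'D1' → 47
bin=E76: reorder >= 177 OR aisle <> 'D1' → 42
bin=E93: reorder >= 177 OR aisle <> 'D1' → 22
bin=E96: reorder >= 177 OR aisle <> 'D1' → 20

43, 29, 19, 26, 51, 12, 25, 47, 42, 22, 20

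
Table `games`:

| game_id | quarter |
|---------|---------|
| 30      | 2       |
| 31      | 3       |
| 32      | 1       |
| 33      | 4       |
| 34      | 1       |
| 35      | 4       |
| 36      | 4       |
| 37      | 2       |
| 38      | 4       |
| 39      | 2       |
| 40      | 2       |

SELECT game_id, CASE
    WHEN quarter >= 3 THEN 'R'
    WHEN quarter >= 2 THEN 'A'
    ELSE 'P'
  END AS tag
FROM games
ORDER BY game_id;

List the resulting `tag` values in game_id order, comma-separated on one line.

game_id=30: quarter >= 2 → A
game_id=31: quarter >= 3 → R
game_id=32: ELSE → P
game_id=33: quarter >= 3 → R
game_id=34: ELSE → P
game_id=35: quarter >= 3 → R
game_id=36: quarter >= 3 → R
game_id=37: quarter >= 2 → A
game_id=38: quarter >= 3 → R
game_id=39: quarter >= 2 → A
game_id=40: quarter >= 2 → A

A, R, P, R, P, R, R, A, R, A, A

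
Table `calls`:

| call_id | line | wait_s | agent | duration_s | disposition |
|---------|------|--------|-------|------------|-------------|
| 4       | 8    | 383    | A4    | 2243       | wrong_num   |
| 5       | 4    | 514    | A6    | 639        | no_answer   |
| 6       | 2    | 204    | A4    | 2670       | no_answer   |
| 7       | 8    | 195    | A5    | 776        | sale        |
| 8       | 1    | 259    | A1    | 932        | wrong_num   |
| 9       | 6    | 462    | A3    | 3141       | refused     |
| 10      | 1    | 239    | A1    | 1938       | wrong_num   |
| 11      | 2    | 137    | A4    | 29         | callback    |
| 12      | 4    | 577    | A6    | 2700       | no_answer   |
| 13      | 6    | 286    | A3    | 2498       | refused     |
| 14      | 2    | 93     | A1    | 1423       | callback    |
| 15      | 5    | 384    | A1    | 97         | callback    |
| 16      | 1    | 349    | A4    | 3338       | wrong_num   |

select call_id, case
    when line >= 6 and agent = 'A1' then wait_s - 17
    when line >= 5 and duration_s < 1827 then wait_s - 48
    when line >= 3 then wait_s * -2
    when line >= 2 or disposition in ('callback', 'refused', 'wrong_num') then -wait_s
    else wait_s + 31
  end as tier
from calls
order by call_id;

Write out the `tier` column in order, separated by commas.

-766, -1028, -204, 147, -259, -924, -239, -137, -1154, -572, -93, 336, -349

call_id=4: line >= 3 → -766
call_id=5: line >= 3 → -1028
call_id=6: line >= 2 or disposition in ('callback', 'refused', 'wrong_num') → -204
call_id=7: line >= 5 and duration_s < 1827 → 147
call_id=8: line >= 2 or disposition in ('callback', 'refused', 'wrong_num') → -259
call_id=9: line >= 3 → -924
call_id=10: line >= 2 or disposition in ('callback', 'refused', 'wrong_num') → -239
call_id=11: line >= 2 or disposition in ('callback', 'refused', 'wrong_num') → -137
call_id=12: line >= 3 → -1154
call_id=13: line >= 3 → -572
call_id=14: line >= 2 or disposition in ('callback', 'refused', 'wrong_num') → -93
call_id=15: line >= 5 and duration_s < 1827 → 336
call_id=16: line >= 2 or disposition in ('callback', 'refused', 'wrong_num') → -349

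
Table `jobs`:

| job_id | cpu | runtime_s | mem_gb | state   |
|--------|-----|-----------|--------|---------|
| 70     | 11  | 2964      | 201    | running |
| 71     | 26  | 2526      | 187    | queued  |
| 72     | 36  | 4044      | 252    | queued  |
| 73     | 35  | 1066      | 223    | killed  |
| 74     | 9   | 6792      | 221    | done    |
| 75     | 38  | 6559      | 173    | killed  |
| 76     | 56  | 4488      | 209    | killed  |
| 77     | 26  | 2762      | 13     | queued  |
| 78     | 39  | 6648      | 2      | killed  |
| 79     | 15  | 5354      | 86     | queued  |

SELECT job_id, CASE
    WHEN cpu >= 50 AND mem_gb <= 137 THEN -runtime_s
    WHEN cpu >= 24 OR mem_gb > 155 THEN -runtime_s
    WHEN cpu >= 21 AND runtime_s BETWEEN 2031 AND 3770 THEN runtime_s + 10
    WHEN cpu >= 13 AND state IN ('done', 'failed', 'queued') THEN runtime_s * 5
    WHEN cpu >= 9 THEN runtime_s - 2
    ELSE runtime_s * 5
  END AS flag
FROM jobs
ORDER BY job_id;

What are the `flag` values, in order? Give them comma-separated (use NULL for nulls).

job_id=70: cpu >= 24 OR mem_gb > 155 → -2964
job_id=71: cpu >= 24 OR mem_gb > 155 → -2526
job_id=72: cpu >= 24 OR mem_gb > 155 → -4044
job_id=73: cpu >= 24 OR mem_gb > 155 → -1066
job_id=74: cpu >= 24 OR mem_gb > 155 → -6792
job_id=75: cpu >= 24 OR mem_gb > 155 → -6559
job_id=76: cpu >= 24 OR mem_gb > 155 → -4488
job_id=77: cpu >= 24 OR mem_gb > 155 → -2762
job_id=78: cpu >= 24 OR mem_gb > 155 → -6648
job_id=79: cpu >= 13 AND state IN ('done', 'failed', 'queued') → 26770

-2964, -2526, -4044, -1066, -6792, -6559, -4488, -2762, -6648, 26770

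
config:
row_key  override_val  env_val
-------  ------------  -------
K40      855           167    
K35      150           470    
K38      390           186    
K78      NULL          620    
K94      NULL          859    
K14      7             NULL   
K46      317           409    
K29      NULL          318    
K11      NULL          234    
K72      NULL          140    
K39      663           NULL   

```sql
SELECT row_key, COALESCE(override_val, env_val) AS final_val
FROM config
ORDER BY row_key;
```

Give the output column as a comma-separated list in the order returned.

row_key=K11: override_val=NULL, env_val=234 → 234
row_key=K14: override_val=7 → 7
row_key=K29: override_val=NULL, env_val=318 → 318
row_key=K35: override_val=150 → 150
row_key=K38: override_val=390 → 390
row_key=K39: override_val=663 → 663
row_key=K40: override_val=855 → 855
row_key=K46: override_val=317 → 317
row_key=K72: override_val=NULL, env_val=140 → 140
row_key=K78: override_val=NULL, env_val=620 → 620
row_key=K94: override_val=NULL, env_val=859 → 859

234, 7, 318, 150, 390, 663, 855, 317, 140, 620, 859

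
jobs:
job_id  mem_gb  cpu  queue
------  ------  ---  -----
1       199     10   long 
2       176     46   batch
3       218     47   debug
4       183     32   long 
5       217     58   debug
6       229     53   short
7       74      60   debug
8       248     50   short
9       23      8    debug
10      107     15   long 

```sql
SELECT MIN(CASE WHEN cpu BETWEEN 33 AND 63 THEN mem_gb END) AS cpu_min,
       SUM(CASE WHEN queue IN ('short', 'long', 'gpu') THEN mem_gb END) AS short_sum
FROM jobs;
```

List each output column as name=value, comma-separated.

[cpu_min: cpu BETWEEN 33 AND 63]
job_id=1: ✗
job_id=2: ✓ → 176
job_id=3: ✓ → 218
job_id=4: ✗
job_id=5: ✓ → 217
job_id=6: ✓ → 229
job_id=7: ✓ → 74
job_id=8: ✓ → 248
job_id=9: ✗
job_id=10: ✗
cpu_min = MIN(176, 218, 217, 229, 74, 248) = 74
—
[short_sum: queue IN ('short', 'long', 'gpu')]
job_id=1: ✓ → 199
job_id=2: ✗
job_id=3: ✗
job_id=4: ✓ → 183
job_id=5: ✗
job_id=6: ✓ → 229
job_id=7: ✗
job_id=8: ✓ → 248
job_id=9: ✗
job_id=10: ✓ → 107
short_sum = 199 + 183 + 229 + 248 + 107 = 966

cpu_min=74, short_sum=966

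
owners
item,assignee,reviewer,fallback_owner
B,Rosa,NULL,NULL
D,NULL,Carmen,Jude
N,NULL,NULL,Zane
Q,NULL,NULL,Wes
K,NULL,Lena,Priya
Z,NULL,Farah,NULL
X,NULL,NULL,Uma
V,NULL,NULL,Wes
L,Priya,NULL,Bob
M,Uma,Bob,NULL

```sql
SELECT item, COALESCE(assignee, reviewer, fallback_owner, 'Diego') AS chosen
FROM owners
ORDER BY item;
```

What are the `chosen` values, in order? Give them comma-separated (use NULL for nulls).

item=B: assignee=Rosa → Rosa
item=D: assignee=NULL, reviewer=Carmen → Carmen
item=K: assignee=NULL, reviewer=Lena → Lena
item=L: assignee=Priya → Priya
item=M: assignee=Uma → Uma
item=N: assignee=NULL, reviewer=NULL, fallback_owner=Zane → Zane
item=Q: assignee=NULL, reviewer=NULL, fallback_owner=Wes → Wes
item=V: assignee=NULL, reviewer=NULL, fallback_owner=Wes → Wes
item=X: assignee=NULL, reviewer=NULL, fallback_owner=Uma → Uma
item=Z: assignee=NULL, reviewer=Farah → Farah

Rosa, Carmen, Lena, Priya, Uma, Zane, Wes, Wes, Uma, Farah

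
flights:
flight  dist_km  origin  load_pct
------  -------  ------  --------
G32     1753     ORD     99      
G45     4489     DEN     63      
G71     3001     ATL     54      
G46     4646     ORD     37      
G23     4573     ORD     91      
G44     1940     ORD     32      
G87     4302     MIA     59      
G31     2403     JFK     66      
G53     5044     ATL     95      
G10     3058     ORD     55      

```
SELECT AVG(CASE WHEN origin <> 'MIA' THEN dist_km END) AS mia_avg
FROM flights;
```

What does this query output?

3434.1111111111

flight=G32: ✓ → 1753
flight=G45: ✓ → 4489
flight=G71: ✓ → 3001
flight=G46: ✓ → 4646
flight=G23: ✓ → 4573
flight=G44: ✓ → 1940
flight=G87: ✗
flight=G31: ✓ → 2403
flight=G53: ✓ → 5044
flight=G10: ✓ → 3058
mia_avg = (1753 + 4489 + 3001 + 4646 + 4573 + 1940 + 2403 + 5044 + 3058) / 9 = 3434.1111111111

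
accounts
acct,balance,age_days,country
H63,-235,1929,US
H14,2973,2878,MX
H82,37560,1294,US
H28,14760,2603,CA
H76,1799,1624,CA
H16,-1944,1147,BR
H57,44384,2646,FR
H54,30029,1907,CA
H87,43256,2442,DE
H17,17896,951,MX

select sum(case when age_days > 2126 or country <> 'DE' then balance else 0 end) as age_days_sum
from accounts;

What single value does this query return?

190478

acct=H63: ✓ → -235
acct=H14: ✓ → 2973
acct=H82: ✓ → 37560
acct=H28: ✓ → 14760
acct=H76: ✓ → 1799
acct=H16: ✓ → -1944
acct=H57: ✓ → 44384
acct=H54: ✓ → 30029
acct=H87: ✓ → 43256
acct=H17: ✓ → 17896
age_days_sum = -235 + 2973 + 37560 + 14760 + 1799 + -1944 + 44384 + 30029 + 43256 + 17896 = 190478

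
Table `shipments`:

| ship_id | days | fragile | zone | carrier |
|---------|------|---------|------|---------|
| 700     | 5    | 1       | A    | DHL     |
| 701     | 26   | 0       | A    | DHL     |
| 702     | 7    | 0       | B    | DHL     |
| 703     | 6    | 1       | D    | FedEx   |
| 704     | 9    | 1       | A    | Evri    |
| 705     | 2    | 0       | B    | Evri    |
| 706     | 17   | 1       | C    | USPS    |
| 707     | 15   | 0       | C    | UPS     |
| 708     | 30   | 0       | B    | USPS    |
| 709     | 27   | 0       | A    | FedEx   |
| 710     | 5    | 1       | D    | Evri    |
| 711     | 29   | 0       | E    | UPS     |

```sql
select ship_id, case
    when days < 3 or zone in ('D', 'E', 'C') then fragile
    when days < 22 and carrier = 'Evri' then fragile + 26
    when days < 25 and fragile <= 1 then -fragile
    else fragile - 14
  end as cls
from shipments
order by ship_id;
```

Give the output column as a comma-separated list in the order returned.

ship_id=700: days < 25 and fragile <= 1 → -1
ship_id=701: ELSE → -14
ship_id=702: days < 25 and fragile <= 1 → 0
ship_id=703: days < 3 or zone in ('D', 'E', 'C') → 1
ship_id=704: days < 22 and carrier = 'Evri' → 27
ship_id=705: days < 3 or zone in ('D', 'E', 'C') → 0
ship_id=706: days < 3 or zone in ('D', 'E', 'C') → 1
ship_id=707: days < 3 or zone in ('D', 'E', 'C') → 0
ship_id=708: ELSE → -14
ship_id=709: ELSE → -14
ship_id=710: days < 3 or zone in ('D', 'E', 'C') → 1
ship_id=711: days < 3 or zone in ('D', 'E', 'C') → 0

-1, -14, 0, 1, 27, 0, 1, 0, -14, -14, 1, 0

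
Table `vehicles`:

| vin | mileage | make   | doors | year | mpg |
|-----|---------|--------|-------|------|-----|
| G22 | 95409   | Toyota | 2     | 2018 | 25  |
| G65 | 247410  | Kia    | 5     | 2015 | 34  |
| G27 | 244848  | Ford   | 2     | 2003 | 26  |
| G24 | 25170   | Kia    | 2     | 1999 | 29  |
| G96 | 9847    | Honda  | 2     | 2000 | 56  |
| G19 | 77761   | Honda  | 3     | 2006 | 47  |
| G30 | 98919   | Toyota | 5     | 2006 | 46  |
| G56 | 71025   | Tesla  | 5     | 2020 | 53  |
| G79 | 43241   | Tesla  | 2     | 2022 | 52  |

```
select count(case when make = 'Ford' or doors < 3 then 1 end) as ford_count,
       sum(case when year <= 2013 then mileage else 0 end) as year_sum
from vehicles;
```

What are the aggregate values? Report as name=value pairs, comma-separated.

ford_count=5, year_sum=456545

[ford_count: make = 'Ford' or doors < 3]
vin=G22: ✓ → 1
vin=G65: ✗
vin=G27: ✓ → 1
vin=G24: ✓ → 1
vin=G96: ✓ → 1
vin=G19: ✗
vin=G30: ✗
vin=G56: ✗
vin=G79: ✓ → 1
ford_count = COUNT(1, 1, 1, 1, 1) = 5
—
[year_sum: year <= 2013]
vin=G22: ✗
vin=G65: ✗
vin=G27: ✓ → 244848
vin=G24: ✓ → 25170
vin=G96: ✓ → 9847
vin=G19: ✓ → 77761
vin=G30: ✓ → 98919
vin=G56: ✗
vin=G79: ✗
year_sum = 244848 + 25170 + 9847 + 77761 + 98919 = 456545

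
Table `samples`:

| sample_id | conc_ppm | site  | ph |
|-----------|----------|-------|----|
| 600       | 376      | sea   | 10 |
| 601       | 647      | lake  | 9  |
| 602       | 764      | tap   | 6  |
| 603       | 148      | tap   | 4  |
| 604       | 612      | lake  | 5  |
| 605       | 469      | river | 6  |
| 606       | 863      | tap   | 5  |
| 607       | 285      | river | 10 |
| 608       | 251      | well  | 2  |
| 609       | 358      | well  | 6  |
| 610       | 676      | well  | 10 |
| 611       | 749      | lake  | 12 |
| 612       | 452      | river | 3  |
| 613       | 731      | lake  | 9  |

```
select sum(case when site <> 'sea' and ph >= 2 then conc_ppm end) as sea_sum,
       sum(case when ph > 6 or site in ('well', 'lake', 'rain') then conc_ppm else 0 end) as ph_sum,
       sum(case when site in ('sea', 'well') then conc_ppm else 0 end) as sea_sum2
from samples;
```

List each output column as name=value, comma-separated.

sea_sum=7005, ph_sum=4685, sea_sum2=1661

[sea_sum: site <> 'sea' and ph >= 2]
sample_id=600: ✗
sample_id=601: ✓ → 647
sample_id=602: ✓ → 764
sample_id=603: ✓ → 148
sample_id=604: ✓ → 612
sample_id=605: ✓ → 469
sample_id=606: ✓ → 863
sample_id=607: ✓ → 285
sample_id=608: ✓ → 251
sample_id=609: ✓ → 358
sample_id=610: ✓ → 676
sample_id=611: ✓ → 749
sample_id=612: ✓ → 452
sample_id=613: ✓ → 731
sea_sum = 647 + 764 + 148 + 612 + 469 + 863 + 285 + 251 + 358 + 676 + 749 + 452 + 731 = 7005
—
[ph_sum: ph > 6 or site in ('well', 'lake', 'rain')]
sample_id=600: ✓ → 376
sample_id=601: ✓ → 647
sample_id=602: ✗
sample_id=603: ✗
sample_id=604: ✓ → 612
sample_id=605: ✗
sample_id=606: ✗
sample_id=607: ✓ → 285
sample_id=608: ✓ → 251
sample_id=609: ✓ → 358
sample_id=610: ✓ → 676
sample_id=611: ✓ → 749
sample_id=612: ✗
sample_id=613: ✓ → 731
ph_sum = 376 + 647 + 612 + 285 + 251 + 358 + 676 + 749 + 731 = 4685
—
[sea_sum2: site in ('sea', 'well')]
sample_id=600: ✓ → 376
sample_id=601: ✗
sample_id=602: ✗
sample_id=603: ✗
sample_id=604: ✗
sample_id=605: ✗
sample_id=606: ✗
sample_id=607: ✗
sample_id=608: ✓ → 251
sample_id=609: ✓ → 358
sample_id=610: ✓ → 676
sample_id=611: ✗
sample_id=612: ✗
sample_id=613: ✗
sea_sum2 = 376 + 251 + 358 + 676 = 1661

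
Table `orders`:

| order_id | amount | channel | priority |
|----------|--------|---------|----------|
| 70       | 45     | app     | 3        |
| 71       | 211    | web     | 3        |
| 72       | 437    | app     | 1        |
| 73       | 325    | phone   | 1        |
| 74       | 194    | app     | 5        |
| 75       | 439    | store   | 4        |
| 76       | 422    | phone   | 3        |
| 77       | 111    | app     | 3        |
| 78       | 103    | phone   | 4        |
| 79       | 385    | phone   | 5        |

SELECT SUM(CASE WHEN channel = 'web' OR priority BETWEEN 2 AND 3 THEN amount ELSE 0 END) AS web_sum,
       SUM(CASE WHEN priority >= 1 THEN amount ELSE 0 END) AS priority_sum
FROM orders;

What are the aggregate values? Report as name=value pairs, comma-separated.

[web_sum: channel = 'web' OR priority BETWEEN 2 AND 3]
order_id=70: ✓ → 45
order_id=71: ✓ → 211
order_id=72: ✗
order_id=73: ✗
order_id=74: ✗
order_id=75: ✗
order_id=76: ✓ → 422
order_id=77: ✓ → 111
order_id=78: ✗
order_id=79: ✗
web_sum = 45 + 211 + 422 + 111 = 789
—
[priority_sum: priority >= 1]
order_id=70: ✓ → 45
order_id=71: ✓ → 211
order_id=72: ✓ → 437
order_id=73: ✓ → 325
order_id=74: ✓ → 194
order_id=75: ✓ → 439
order_id=76: ✓ → 422
order_id=77: ✓ → 111
order_id=78: ✓ → 103
order_id=79: ✓ → 385
priority_sum = 45 + 211 + 437 + 325 + 194 + 439 + 422 + 111 + 103 + 385 = 2672

web_sum=789, priority_sum=2672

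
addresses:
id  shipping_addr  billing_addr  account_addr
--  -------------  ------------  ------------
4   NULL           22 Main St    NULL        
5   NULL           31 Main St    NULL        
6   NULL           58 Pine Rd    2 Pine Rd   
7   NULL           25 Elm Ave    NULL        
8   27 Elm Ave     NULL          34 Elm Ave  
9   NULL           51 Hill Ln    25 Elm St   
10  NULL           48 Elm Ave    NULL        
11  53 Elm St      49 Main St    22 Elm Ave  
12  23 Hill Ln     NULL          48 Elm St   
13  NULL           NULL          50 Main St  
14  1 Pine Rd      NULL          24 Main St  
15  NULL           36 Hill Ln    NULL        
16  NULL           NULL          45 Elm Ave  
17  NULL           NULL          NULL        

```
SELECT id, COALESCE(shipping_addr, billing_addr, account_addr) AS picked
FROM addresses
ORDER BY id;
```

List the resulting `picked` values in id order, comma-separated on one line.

22 Main St, 31 Main St, 58 Pine Rd, 25 Elm Ave, 27 Elm Ave, 51 Hill Ln, 48 Elm Ave, 53 Elm St, 23 Hill Ln, 50 Main St, 1 Pine Rd, 36 Hill Ln, 45 Elm Ave, NULL

id=4: shipping_addr=NULL, billing_addr=22 Main St → 22 Main St
id=5: shipping_addr=NULL, billing_addr=31 Main St → 31 Main St
id=6: shipping_addr=NULL, billing_addr=58 Pine Rd → 58 Pine Rd
id=7: shipping_addr=NULL, billing_addr=25 Elm Ave → 25 Elm Ave
id=8: shipping_addr=27 Elm Ave → 27 Elm Ave
id=9: shipping_addr=NULL, billing_addr=51 Hill Ln → 51 Hill Ln
id=10: shipping_addr=NULL, billing_addr=48 Elm Ave → 48 Elm Ave
id=11: shipping_addr=53 Elm St → 53 Elm St
id=12: shipping_addr=23 Hill Ln → 23 Hill Ln
id=13: shipping_addr=NULL, billing_addr=NULL, account_addr=50 Main St → 50 Main St
id=14: shipping_addr=1 Pine Rd → 1 Pine Rd
id=15: shipping_addr=NULL, billing_addr=36 Hill Ln → 36 Hill Ln
id=16: shipping_addr=NULL, billing_addr=NULL, account_addr=45 Elm Ave → 45 Elm Ave
id=17: shipping_addr=NULL, billing_addr=NULL, account_addr=NULL (all NULL) → NULL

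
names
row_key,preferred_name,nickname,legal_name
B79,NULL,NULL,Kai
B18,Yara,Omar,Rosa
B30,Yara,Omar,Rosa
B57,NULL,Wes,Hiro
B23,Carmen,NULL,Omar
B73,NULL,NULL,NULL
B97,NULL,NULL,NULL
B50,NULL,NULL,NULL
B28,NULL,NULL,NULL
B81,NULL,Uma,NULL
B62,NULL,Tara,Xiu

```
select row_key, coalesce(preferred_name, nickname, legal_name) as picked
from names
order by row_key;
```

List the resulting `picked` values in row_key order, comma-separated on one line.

row_key=B18: preferred_name=Yara → Yara
row_key=B23: preferred_name=Carmen → Carmen
row_key=B28: preferred_name=NULL, nickname=NULL, legal_name=NULL (all NULL) → NULL
row_key=B30: preferred_name=Yara → Yara
row_key=B50: preferred_name=NULL, nickname=NULL, legal_name=NULL (all NULL) → NULL
row_key=B57: preferred_name=NULL, nickname=Wes → Wes
row_key=B62: preferred_name=NULL, nickname=Tara → Tara
row_key=B73: preferred_name=NULL, nickname=NULL, legal_name=NULL (all NULL) → NULL
row_key=B79: preferred_name=NULL, nickname=NULL, legal_name=Kai → Kai
row_key=B81: preferred_name=NULL, nickname=Uma → Uma
row_key=B97: preferred_name=NULL, nickname=NULL, legal_name=NULL (all NULL) → NULL

Yara, Carmen, NULL, Yara, NULL, Wes, Tara, NULL, Kai, Uma, NULL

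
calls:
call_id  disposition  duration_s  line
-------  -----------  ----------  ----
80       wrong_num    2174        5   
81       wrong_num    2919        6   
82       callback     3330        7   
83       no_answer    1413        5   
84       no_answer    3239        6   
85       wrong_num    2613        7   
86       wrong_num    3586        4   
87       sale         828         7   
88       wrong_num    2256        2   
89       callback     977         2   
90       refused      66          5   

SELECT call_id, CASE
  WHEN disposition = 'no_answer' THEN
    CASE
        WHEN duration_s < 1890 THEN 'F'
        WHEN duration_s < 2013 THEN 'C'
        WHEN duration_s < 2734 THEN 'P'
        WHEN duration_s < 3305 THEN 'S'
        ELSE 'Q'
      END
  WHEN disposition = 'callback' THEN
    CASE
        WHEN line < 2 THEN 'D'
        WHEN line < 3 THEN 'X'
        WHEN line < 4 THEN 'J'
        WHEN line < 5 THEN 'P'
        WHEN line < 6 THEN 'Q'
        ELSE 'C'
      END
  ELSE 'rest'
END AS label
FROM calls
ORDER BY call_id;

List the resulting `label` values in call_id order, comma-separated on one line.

call_id=80: disposition='wrong_num' → outer ELSE → rest
call_id=81: disposition='wrong_num' → outer ELSE → rest
call_id=82: disposition='callback' → inner[ELSE] → C
call_id=83: disposition='no_answer' → inner[duration_s < 1890] → F
call_id=84: disposition='no_answer' → inner[duration_s < 3305] → S
call_id=85: disposition='wrong_num' → outer ELSE → rest
call_id=86: disposition='wrong_num' → outer ELSE → rest
call_id=87: disposition='sale' → outer ELSE → rest
call_id=88: disposition='wrong_num' → outer ELSE → rest
call_id=89: disposition='callback' → inner[line < 3] → X
call_id=90: disposition='refused' → outer ELSE → rest

rest, rest, C, F, S, rest, rest, rest, rest, X, rest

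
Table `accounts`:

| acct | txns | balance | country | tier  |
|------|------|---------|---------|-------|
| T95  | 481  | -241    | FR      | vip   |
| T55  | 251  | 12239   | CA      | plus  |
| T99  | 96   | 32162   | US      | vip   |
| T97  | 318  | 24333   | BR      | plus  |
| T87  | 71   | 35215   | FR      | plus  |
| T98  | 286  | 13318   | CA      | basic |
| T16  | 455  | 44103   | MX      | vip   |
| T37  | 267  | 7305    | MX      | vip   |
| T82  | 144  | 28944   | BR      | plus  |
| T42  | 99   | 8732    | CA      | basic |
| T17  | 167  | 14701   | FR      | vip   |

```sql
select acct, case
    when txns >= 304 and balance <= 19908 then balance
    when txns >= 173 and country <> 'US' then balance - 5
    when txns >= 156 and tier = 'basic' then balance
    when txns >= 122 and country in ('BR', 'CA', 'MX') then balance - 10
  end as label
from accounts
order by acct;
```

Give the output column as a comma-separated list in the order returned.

44098, NULL, 7300, NULL, 12234, 28934, NULL, -241, 24328, 13313, NULL

acct=T16: txns >= 173 and country <> 'US' → 44098
acct=T17: (no match → NULL) → NULL
acct=T37: txns >= 173 and country <> 'US' → 7300
acct=T42: (no match → NULL) → NULL
acct=T55: txns >= 173 and country <> 'US' → 12234
acct=T82: txns >= 122 and country in ('BR', 'CA', 'MX') → 28934
acct=T87: (no match → NULL) → NULL
acct=T95: txns >= 304 and balance <= 19908 → -241
acct=T97: txns >= 173 and country <> 'US' → 24328
acct=T98: txns >= 173 and country <> 'US' → 13313
acct=T99: (no match → NULL) → NULL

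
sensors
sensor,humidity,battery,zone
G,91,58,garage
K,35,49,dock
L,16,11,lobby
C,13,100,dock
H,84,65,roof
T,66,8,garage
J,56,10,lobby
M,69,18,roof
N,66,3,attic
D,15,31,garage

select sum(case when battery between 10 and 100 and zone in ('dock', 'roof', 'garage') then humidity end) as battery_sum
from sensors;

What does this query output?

sensor=G: ✓ → 91
sensor=K: ✓ → 35
sensor=L: ✗
sensor=C: ✓ → 13
sensor=H: ✓ → 84
sensor=T: ✗
sensor=J: ✗
sensor=M: ✓ → 69
sensor=N: ✗
sensor=D: ✓ → 15
battery_sum = 91 + 35 + 13 + 84 + 69 + 15 = 307

307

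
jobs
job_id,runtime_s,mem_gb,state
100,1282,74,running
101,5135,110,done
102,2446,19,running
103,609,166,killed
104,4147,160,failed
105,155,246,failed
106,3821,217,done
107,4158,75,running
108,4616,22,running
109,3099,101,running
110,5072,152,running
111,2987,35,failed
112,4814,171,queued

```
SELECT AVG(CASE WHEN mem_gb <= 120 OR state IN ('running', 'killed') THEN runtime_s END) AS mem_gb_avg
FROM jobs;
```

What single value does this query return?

3267.1111111111

job_id=100: ✓ → 1282
job_id=101: ✓ → 5135
job_id=102: ✓ → 2446
job_id=103: ✓ → 609
job_id=104: ✗
job_id=105: ✗
job_id=106: ✗
job_id=107: ✓ → 4158
job_id=108: ✓ → 4616
job_id=109: ✓ → 3099
job_id=110: ✓ → 5072
job_id=111: ✓ → 2987
job_id=112: ✗
mem_gb_avg = (1282 + 5135 + 2446 + 609 + 4158 + 4616 + 3099 + 5072 + 2987) / 9 = 3267.1111111111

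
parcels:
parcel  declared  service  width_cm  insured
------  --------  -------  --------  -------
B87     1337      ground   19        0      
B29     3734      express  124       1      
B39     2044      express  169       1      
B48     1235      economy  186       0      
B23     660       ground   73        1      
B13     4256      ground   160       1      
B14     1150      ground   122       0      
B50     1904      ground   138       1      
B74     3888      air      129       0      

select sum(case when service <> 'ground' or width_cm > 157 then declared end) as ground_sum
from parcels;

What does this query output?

parcel=B87: ✗
parcel=B29: ✓ → 3734
parcel=B39: ✓ → 2044
parcel=B48: ✓ → 1235
parcel=B23: ✗
parcel=B13: ✓ → 4256
parcel=B14: ✗
parcel=B50: ✗
parcel=B74: ✓ → 3888
ground_sum = 3734 + 2044 + 1235 + 4256 + 3888 = 15157

15157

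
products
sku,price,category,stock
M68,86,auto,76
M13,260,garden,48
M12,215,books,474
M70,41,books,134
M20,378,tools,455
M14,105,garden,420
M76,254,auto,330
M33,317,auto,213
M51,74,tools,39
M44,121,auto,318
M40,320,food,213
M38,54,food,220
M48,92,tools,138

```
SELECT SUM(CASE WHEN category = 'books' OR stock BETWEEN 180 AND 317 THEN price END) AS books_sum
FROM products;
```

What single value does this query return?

sku=M68: ✗
sku=M13: ✗
sku=M12: ✓ → 215
sku=M70: ✓ → 41
sku=M20: ✗
sku=M14: ✗
sku=M76: ✗
sku=M33: ✓ → 317
sku=M51: ✗
sku=M44: ✗
sku=M40: ✓ → 320
sku=M38: ✓ → 54
sku=M48: ✗
books_sum = 215 + 41 + 317 + 320 + 54 = 947

947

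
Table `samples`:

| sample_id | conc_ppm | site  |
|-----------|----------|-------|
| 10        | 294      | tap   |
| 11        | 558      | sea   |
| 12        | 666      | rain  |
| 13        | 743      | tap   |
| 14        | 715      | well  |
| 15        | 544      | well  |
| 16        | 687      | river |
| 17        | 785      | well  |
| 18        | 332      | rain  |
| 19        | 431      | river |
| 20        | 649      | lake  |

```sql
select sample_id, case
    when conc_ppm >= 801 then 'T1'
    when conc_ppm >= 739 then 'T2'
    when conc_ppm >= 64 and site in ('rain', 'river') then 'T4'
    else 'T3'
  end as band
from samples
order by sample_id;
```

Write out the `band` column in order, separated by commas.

sample_id=10: ELSE → T3
sample_id=11: ELSE → T3
sample_id=12: conc_ppm >= 64 and site in ('rain', 'river') → T4
sample_id=13: conc_ppm >= 739 → T2
sample_id=14: ELSE → T3
sample_id=15: ELSE → T3
sample_id=16: conc_ppm >= 64 and site in ('rain', 'river') → T4
sample_id=17: conc_ppm >= 739 → T2
sample_id=18: conc_ppm >= 64 and site in ('rain', 'river') → T4
sample_id=19: conc_ppm >= 64 and site in ('rain', 'river') → T4
sample_id=20: ELSE → T3

T3, T3, T4, T2, T3, T3, T4, T2, T4, T4, T3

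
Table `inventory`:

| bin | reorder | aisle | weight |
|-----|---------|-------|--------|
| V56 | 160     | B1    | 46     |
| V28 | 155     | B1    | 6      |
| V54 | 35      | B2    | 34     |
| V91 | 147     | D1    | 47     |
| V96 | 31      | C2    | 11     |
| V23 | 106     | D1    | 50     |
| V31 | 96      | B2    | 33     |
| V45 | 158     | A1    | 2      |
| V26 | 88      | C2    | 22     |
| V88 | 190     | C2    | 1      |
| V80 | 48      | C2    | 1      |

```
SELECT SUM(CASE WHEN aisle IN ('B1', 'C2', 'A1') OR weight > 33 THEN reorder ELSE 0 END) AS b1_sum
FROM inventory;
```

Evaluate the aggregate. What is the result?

bin=V56: ✓ → 160
bin=V28: ✓ → 155
bin=V54: ✓ → 35
bin=V91: ✓ → 147
bin=V96: ✓ → 31
bin=V23: ✓ → 106
bin=V31: ✗
bin=V45: ✓ → 158
bin=V26: ✓ → 88
bin=V88: ✓ → 190
bin=V80: ✓ → 48
b1_sum = 160 + 155 + 35 + 147 + 31 + 106 + 158 + 88 + 190 + 48 = 1118

1118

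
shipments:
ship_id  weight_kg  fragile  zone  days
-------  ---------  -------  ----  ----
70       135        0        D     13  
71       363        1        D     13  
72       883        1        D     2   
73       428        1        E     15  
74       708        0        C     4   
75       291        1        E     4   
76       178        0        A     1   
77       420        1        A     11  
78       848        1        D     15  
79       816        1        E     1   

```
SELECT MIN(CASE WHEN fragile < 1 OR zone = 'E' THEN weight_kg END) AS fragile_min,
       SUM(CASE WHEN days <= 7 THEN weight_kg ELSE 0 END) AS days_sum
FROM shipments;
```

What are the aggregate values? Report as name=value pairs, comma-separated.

[fragile_min: fragile < 1 OR zone = 'E']
ship_id=70: ✓ → 135
ship_id=71: ✗
ship_id=72: ✗
ship_id=73: ✓ → 428
ship_id=74: ✓ → 708
ship_id=75: ✓ → 291
ship_id=76: ✓ → 178
ship_id=77: ✗
ship_id=78: ✗
ship_id=79: ✓ → 816
fragile_min = MIN(135, 428, 708, 291, 178, 816) = 135
—
[days_sum: days <= 7]
ship_id=70: ✗
ship_id=71: ✗
ship_id=72: ✓ → 883
ship_id=73: ✗
ship_id=74: ✓ → 708
ship_id=75: ✓ → 291
ship_id=76: ✓ → 178
ship_id=77: ✗
ship_id=78: ✗
ship_id=79: ✓ → 816
days_sum = 883 + 708 + 291 + 178 + 816 = 2876

fragile_min=135, days_sum=2876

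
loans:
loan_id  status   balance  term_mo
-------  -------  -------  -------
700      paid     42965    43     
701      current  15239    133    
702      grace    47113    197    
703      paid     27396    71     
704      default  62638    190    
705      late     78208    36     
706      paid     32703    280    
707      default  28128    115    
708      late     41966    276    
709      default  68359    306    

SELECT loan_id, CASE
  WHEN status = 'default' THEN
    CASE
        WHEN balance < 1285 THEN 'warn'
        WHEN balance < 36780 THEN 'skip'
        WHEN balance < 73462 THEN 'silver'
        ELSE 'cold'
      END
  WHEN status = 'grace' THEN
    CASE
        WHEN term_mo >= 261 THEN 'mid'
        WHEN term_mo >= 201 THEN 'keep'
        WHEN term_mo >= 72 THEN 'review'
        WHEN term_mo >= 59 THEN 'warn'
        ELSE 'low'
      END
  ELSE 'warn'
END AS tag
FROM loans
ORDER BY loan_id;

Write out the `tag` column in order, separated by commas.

loan_id=700: status='paid' → outer ELSE → warn
loan_id=701: status='current' → outer ELSE → warn
loan_id=702: status='grace' → inner[term_mo >= 72] → review
loan_id=703: status='paid' → outer ELSE → warn
loan_id=704: status='default' → inner[balance < 73462] → silver
loan_id=705: status='late' → outer ELSE → warn
loan_id=706: status='paid' → outer ELSE → warn
loan_id=707: status='default' → inner[balance < 36780] → skip
loan_id=708: status='late' → outer ELSE → warn
loan_id=709: status='default' → inner[balance < 73462] → silver

warn, warn, review, warn, silver, warn, warn, skip, warn, silver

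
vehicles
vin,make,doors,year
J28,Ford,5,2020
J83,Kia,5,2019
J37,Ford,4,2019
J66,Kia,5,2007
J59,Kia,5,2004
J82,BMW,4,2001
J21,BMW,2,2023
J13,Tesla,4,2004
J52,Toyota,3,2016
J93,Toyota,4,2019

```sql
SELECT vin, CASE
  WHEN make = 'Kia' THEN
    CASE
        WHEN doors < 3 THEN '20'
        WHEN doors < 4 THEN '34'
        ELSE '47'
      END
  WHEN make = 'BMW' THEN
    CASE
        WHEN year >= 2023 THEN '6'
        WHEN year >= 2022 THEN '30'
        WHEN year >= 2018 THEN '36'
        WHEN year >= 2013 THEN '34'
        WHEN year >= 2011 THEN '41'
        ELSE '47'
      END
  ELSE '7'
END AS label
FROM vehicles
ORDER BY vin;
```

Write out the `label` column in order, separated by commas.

7, 6, 7, 7, 7, 47, 47, 47, 47, 7

vin=J13: make='Tesla' → outer ELSE → 7
vin=J21: make='BMW' → inner[year >= 2023] → 6
vin=J28: make='Ford' → outer ELSE → 7
vin=J37: make='Ford' → outer ELSE → 7
vin=J52: make='Toyota' → outer ELSE → 7
vin=J59: make='Kia' → inner[ELSE] → 47
vin=J66: make='Kia' → inner[ELSE] → 47
vin=J82: make='BMW' → inner[ELSE] → 47
vin=J83: make='Kia' → inner[ELSE] → 47
vin=J93: make='Toyota' → outer ELSE → 7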